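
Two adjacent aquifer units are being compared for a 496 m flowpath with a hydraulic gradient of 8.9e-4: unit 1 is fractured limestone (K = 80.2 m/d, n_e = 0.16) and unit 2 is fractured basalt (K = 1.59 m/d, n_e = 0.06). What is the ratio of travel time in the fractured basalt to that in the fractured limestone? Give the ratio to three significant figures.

18.9

Unit 1 (fractured limestone): v = 80.2×8.9e-4/0.16 = 0.4461 m/d, t = 496/0.4461 = 1112 d
Unit 2 (fractured basalt): v = 1.59×8.9e-4/0.06 = 0.02359 m/d, t = 496/0.02359 = 21030 d
t(fractured basalt) / t(fractured limestone) = 21030/1112 = 18.9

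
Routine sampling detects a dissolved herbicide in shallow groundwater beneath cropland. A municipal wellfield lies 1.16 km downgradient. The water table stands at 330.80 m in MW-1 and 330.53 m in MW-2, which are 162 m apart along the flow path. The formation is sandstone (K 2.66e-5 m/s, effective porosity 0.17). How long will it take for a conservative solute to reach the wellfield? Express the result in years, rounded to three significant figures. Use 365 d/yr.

141 years

Hydraulic gradient i = (330.80 − 330.53) / 162 = 0.27 / 162 = 0.001667
K = 2.66e-5 m/s × 86400 s/d = 2.298 m/d
Darcy flux q = K·i = 2.298 × 0.001667 = 0.003830 m/d
Average linear velocity = 0.003830 / 0.17 = 0.02253 m/d
L = 1.16 km = 1160 m
t = L / v = 1160 / 0.02253 = 51480 d
   = 51480 / 365 = 141 yr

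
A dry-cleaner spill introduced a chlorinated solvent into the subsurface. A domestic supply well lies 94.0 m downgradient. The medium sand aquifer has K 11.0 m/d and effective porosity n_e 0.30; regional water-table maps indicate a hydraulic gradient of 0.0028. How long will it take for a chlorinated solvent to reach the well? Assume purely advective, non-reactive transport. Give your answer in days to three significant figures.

916 days

Darcy flux q = K·i = 11.0 × 0.0028 = 0.03080 m/d
Seepage velocity v = q / n = 0.03080 / 0.30 = 0.1027 m/d
t = L / v = 94.0 / 0.1027 = 915.6 d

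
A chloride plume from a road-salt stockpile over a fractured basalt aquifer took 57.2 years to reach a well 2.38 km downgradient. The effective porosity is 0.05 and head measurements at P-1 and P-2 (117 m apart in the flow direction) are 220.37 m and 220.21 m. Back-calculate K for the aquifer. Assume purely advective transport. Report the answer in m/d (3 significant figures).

4.17 m/d

Hydraulic gradient i = (220.37 − 220.21) / 117 = 0.16 / 117 = 0.001368
t = 57.2 years = 20880 d
L = 2.38 km = 2380 m
v = L / t = 2380 / 20880 = 0.1140 m/d
K = v · n / i = 0.1140 × 0.05 / 0.001368 = 4.17 m/d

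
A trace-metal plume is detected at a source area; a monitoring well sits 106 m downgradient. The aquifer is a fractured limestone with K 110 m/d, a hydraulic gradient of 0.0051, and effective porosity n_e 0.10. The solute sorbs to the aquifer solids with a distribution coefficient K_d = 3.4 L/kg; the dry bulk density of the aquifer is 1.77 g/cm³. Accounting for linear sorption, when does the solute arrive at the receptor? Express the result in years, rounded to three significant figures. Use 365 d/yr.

3.17 years

Specific discharge q = 110 × 0.0051 = 0.5610 m/d
v = Ki/n = 110·0.0051/0.10 = 5.610 m/d
Retardation R = 1 + ρ_b·K_d/n = 1 + 1.77×3.4/0.10 = 61.18
Contaminant velocity v_c = v/R = 5.610/61.18 = 0.09170 m/d
t = L/v_c = 106/0.09170 = 1156 d
   = 1156/365 = 3.17 yr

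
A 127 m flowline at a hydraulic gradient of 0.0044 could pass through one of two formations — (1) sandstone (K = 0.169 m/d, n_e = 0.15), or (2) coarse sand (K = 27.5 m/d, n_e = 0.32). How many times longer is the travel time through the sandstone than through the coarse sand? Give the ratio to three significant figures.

76.3

Unit 1 (sandstone): v = 0.169×0.0044/0.15 = 0.004957 m/d, t = 127/0.004957 = 25620 d
Unit 2 (coarse sand): v = 27.5×0.0044/0.32 = 0.3781 m/d, t = 127/0.3781 = 335.9 d
t(sandstone) / t(coarse sand) = 25620/335.9 = 76.3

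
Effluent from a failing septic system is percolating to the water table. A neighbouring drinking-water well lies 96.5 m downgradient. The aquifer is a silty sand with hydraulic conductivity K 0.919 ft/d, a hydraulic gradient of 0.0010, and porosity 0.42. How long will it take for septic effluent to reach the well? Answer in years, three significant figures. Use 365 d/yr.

396 years

K = 0.919 ft/d × 0.3048 = 0.2801 m/d
Specific discharge q = 0.2801 × 0.0010 = 2.801e-4 m/d
Seepage velocity v = q / n = 2.801e-4 / 0.42 = 6.669e-4 m/d
t = L / v = 96.5 / 6.669e-4 = 144700 d
   = 144700 / 365 = 396 yr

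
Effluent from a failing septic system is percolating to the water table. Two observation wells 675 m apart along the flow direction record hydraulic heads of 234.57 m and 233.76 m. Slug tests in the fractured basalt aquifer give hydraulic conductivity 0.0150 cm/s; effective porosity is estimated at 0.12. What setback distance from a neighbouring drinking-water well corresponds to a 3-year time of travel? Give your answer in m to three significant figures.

Hydraulic gradient i = (234.57 − 233.76) / 675 = 0.81 / 675 = 0.001200
K = 0.0150 cm/s × 864 = 12.96 m/d
Darcy flux q = K·i = 12.96 × 0.001200 = 0.01555 m/d
v = Ki/n = 12.96·0.001200/0.12 = 0.1296 m/d
T = 3 yr × 365 = 1095 d
L = v × T = 0.1296 × 1095 = 141.9 m

142 m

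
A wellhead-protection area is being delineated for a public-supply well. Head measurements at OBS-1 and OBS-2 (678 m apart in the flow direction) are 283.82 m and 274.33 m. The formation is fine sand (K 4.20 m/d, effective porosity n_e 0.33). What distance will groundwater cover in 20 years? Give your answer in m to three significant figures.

Hydraulic gradient i = (283.82 − 274.33) / 678 = 9.49 / 678 = 0.01400
q = Ki = 4.20 × 0.01400 = 0.05879 m/d
Seepage velocity v = q / n = 0.05879 / 0.33 = 0.1781 m/d
T = 20 yr × 365 = 7300 d
L = v × T = 0.1781 × 7300 = 1300 m

1300 m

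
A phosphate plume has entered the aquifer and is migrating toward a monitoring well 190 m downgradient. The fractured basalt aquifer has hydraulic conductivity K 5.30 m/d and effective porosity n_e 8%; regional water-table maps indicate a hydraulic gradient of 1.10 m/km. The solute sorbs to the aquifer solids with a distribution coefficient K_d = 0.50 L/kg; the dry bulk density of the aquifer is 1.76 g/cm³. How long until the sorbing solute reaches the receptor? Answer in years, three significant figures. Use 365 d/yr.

85.7 years

Specific discharge q = 5.30 × 0.0011 = 0.005830 m/d
v_s = q/n_e = 0.005830/0.08 = 0.07288 m/d
Retardation R = 1 + ρ_b·K_d/n = 1 + 1.76×0.50/0.08 = 12.00
Contaminant velocity v_c = v/R = 0.07288/12.00 = 0.006073 m/d
t = L/v_c = 190/0.006073 = 31290 d
   = 31290/365 = 85.7 yr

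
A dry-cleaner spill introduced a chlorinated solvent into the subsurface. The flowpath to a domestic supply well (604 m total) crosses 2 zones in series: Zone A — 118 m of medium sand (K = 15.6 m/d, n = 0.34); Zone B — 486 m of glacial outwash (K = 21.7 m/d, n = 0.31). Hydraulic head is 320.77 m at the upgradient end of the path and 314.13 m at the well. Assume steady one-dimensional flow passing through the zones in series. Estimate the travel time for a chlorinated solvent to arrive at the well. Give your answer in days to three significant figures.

861 days

Total head drop ΔH = 320.77 − 314.13 = 6.64 m
Continuity: the same q passes through each zone, so ΔH = q·Σ(L_j/K_j) — the zones act as resistances in series.
Σ(L/K) = 118/15.6 + 486/21.7 = 7.564 + 22.40 = 29.96 d
q = ΔH / Σ(L/K) = 6.64 / 29.96 = 0.2216 m/d (same in every zone)
Zone A: v = q/n = 0.2216/0.34 = 0.6518 m/d → t_A = 118/0.6518 = 181.0 d
Zone B: v = q/n = 0.2216/0.31 = 0.7149 m/d → t_B = 486/0.7149 = 679.8 d
Total t = 181.0 + 679.8 = 860.8 d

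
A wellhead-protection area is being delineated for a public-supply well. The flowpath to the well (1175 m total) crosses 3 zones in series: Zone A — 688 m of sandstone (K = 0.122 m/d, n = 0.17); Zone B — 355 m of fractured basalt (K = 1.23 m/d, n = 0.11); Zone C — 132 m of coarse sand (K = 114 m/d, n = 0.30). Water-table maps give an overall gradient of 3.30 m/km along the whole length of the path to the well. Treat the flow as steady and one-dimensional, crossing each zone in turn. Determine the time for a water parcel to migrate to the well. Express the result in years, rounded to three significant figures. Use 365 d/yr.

For zones in series the flux q is common to all zones; the equivalent conductivity is the harmonic (thickness-weighted) mean, K_eq = L_total / Σ(L_j/K_j).
Σ(L/K) = 688/0.122 + 355/1.23 + 132/114 = 5639 + 288.6 + 1.158 = 5929 d
K_eq = L_total / Σ(L/K) = 1175 / 5929 = 0.1982 m/d
q = K_eq · i = 0.1982 × 0.0033 = 6.540e-4 m/d (same in every zone)
Zone A: v = q/n = 6.540e-4/0.17 = 0.003847 m/d → t_A = 688/0.003847 = 178800 d
Zone B: v = q/n = 6.540e-4/0.11 = 0.005945 m/d → t_B = 355/0.005945 = 59710 d
Zone C: v = q/n = 6.540e-4/0.30 = 0.002180 m/d → t_C = 132/0.002180 = 60550 d
Total t = 178800 + 59710 + 60550 = 299100 d
   = 299100 / 365 = 819 yr

819 years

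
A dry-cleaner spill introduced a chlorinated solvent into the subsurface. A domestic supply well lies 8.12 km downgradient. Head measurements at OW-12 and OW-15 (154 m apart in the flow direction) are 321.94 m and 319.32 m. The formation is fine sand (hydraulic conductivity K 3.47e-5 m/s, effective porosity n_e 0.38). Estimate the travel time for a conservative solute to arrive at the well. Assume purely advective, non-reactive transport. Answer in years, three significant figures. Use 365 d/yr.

166 years

Hydraulic gradient i = (321.94 − 319.32) / 154 = 2.62 / 154 = 0.01701
K = 3.47e-5 m/s × 86400 s/d = 2.998 m/d
Specific discharge q = 2.998 × 0.01701 = 0.05101 m/d
v = Ki/n = 2.998·0.01701/0.38 = 0.1342 m/d
L = 8.12 km = 8120 m
t = L / v = 8120 / 0.1342 = 60490 d
   = 60490 / 365 = 166 yr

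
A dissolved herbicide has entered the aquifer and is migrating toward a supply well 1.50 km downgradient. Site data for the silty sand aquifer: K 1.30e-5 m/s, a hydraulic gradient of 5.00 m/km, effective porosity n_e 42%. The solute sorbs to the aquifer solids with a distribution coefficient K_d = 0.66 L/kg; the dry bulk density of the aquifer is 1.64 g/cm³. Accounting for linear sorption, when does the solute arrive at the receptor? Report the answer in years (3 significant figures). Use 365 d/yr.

1100 years

K = 1.30e-5 m/s × 86400 s/d = 1.123 m/d
q = Ki = 1.123 × 0.0050 = 0.005616 m/d
Seepage velocity v = q / n = 0.005616 / 0.42 = 0.01337 m/d
Retardation R = 1 + ρ_b·K_d/n = 1 + 1.64×0.66/0.42 = 3.577
Contaminant velocity v_c = v/R = 0.01337/3.577 = 0.003738 m/d
L = 1.50 km = 1500 m
t = L/v_c = 1500/0.003738 = 401300 d
   = 401300/365 = 1100 yr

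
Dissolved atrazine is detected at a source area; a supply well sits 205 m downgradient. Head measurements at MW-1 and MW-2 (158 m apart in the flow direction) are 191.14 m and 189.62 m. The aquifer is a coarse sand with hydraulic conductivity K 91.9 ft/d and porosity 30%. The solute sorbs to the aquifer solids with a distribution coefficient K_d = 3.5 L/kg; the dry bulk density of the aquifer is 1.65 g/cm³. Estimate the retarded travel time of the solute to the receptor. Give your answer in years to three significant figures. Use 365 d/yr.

12.7 years

Hydraulic gradient i = (191.14 − 189.62) / 158 = 1.52 / 158 = 0.009620
K = 91.9 ft/d × 0.3048 = 28.01 m/d
Specific discharge q = 28.01 × 0.009620 = 0.2695 m/d
v_s = q/n_e = 0.2695/0.30 = 0.8982 m/d
Retardation R = 1 + ρ_b·K_d/n = 1 + 1.65×3.5/0.30 = 20.25
Contaminant velocity v_c = v/R = 0.8982/20.25 = 0.04436 m/d
t = L/v_c = 205/0.04436 = 4622 d
   = 4622/365 = 12.7 yr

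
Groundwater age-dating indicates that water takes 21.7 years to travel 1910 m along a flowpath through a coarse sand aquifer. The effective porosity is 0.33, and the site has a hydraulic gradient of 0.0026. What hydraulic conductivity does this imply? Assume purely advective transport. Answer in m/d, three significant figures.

t = 21.7 years = 7921 d
v = L / t = 1910 / 7921 = 0.2411 m/d
K = v · n / i = 0.2411 × 0.33 / 0.0026 = 30.6 m/d

30.6 m/d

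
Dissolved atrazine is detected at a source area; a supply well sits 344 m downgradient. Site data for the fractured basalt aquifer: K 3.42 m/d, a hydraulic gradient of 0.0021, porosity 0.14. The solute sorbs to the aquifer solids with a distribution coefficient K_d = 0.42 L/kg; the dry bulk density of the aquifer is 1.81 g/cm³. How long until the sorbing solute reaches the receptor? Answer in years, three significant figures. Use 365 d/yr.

Specific discharge q = 3.42 × 0.0021 = 0.007182 m/d
v = Ki/n = 3.42·0.0021/0.14 = 0.05130 m/d
Retardation R = 1 + ρ_b·K_d/n = 1 + 1.81×0.42/0.14 = 6.430
Contaminant velocity v_c = v/R = 0.05130/6.430 = 0.007978 m/d
t = L/v_c = 344/0.007978 = 43120 d
   = 43120/365 = 118 yr

118 years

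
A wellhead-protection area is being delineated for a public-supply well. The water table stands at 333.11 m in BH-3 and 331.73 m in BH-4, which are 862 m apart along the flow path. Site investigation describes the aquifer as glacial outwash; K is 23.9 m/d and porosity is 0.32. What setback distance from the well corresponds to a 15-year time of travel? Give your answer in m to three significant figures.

Hydraulic gradient i = (333.11 − 331.73) / 862 = 1.38 / 862 = 0.001601
Specific discharge q = 23.9 × 0.001601 = 0.03826 m/d
v = Ki/n = 23.9·0.001601/0.32 = 0.1196 m/d
T = 15 yr × 365 = 5475 d
L = v × T = 0.1196 × 5475 = 654.6 m

655 m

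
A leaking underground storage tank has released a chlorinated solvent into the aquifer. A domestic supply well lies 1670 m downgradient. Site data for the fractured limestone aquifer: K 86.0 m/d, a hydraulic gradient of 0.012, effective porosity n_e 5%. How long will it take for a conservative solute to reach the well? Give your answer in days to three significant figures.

80.9 days

Specific discharge q = 86.0 × 0.012 = 1.032 m/d
Seepage velocity v = q / n = 1.032 / 0.05 = 20.64 m/d
t = L / v = 1670 / 20.64 = 80.91 d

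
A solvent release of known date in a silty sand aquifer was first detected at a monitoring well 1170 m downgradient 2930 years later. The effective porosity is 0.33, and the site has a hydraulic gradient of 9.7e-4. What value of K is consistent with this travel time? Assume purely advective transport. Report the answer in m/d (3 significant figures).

0.372 m/d

t = 2930 years = 1.069e6 d
v = L / t = 1170 / 1.069e6 = 0.001094 m/d
K = v · n / i = 0.001094 × 0.33 / 9.7e-4 = 0.372 m/d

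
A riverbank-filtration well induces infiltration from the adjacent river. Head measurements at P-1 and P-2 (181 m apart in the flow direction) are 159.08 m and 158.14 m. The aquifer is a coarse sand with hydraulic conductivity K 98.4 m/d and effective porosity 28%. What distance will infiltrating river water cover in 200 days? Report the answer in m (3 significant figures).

Hydraulic gradient i = (159.08 − 158.14) / 181 = 0.94 / 181 = 0.005193
Darcy flux q = K·i = 98.4 × 0.005193 = 0.5110 m/d
v_s = q/n_e = 0.5110/0.28 = 1.825 m/d
L = v × T = 1.825 × 200 = 365.0 m

365 m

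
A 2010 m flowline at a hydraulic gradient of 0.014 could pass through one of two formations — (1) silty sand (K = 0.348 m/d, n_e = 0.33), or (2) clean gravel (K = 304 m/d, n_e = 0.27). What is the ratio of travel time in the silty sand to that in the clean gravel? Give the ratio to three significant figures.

1070

Unit 1 (silty sand): v = 0.348×0.014/0.33 = 0.01476 m/d, t = 2010/0.01476 = 136100 d
Unit 2 (clean gravel): v = 304×0.014/0.27 = 15.76 m/d, t = 2010/15.76 = 127.5 d
t(silty sand) / t(clean gravel) = 136100/127.5 = 1070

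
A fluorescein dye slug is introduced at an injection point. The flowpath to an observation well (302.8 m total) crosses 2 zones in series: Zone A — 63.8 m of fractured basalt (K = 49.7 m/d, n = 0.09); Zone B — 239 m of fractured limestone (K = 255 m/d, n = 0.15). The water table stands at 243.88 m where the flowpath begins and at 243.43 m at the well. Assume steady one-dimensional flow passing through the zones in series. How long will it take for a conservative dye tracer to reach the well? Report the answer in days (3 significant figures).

Total head drop ΔH = 243.88 − 243.43 = 0.45 m
Steady 1-D flow in series ⇒ the Darcy flux q is identical in every zone and the zone head losses add (resistances L/K in series).
Σ(L/K) = 63.8/49.7 + 239/255 = 1.284 + 0.9373 = 2.221 d
q = ΔH / Σ(L/K) = 0.45 / 2.221 = 0.2026 m/d (same in every zone)
Zone A: v = q/n = 0.2026/0.09 = 2.251 m/d → t_A = 63.8/2.251 = 28.34 d
Zone B: v = q/n = 0.2026/0.15 = 1.351 m/d → t_B = 239/1.351 = 176.9 d
Total t = 28.34 + 176.9 = 205.3 d

205 days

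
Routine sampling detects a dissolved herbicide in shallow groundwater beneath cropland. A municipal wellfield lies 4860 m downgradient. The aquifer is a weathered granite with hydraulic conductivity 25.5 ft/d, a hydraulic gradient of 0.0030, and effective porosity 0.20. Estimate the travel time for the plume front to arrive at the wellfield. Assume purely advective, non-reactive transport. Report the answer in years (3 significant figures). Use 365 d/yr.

114 years

K = 25.5 ft/d × 0.3048 = 7.772 m/d
Specific discharge q = 7.772 × 0.0030 = 0.02332 m/d
Average linear velocity = 0.02332 / 0.20 = 0.1166 m/d
t = L / v = 4860 / 0.1166 = 41690 d
   = 41690 / 365 = 114 yr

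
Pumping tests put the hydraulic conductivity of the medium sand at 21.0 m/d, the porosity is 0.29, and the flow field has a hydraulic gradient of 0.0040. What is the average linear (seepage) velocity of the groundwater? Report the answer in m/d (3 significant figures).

0.290 m/d

Specific discharge q = 21.0 × 0.0040 = 0.08400 m/d
Seepage velocity v = q / n = 0.08400 / 0.29 = 0.2897 m/d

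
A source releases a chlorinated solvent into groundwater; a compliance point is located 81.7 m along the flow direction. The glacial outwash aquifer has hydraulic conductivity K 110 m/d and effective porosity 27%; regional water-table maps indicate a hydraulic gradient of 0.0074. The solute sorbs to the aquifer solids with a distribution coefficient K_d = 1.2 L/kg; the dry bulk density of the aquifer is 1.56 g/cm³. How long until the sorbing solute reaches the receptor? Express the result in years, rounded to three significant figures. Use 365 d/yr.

Darcy flux q = K·i = 110 × 0.0074 = 0.8140 m/d
v_s = q/n_e = 0.8140/0.27 = 3.015 m/d
Retardation R = 1 + ρ_b·K_d/n = 1 + 1.56×1.2/0.27 = 7.933
Contaminant velocity v_c = v/R = 3.015/7.933 = 0.3800 m/d
t = L/v_c = 81.7/0.3800 = 215.0 d
   = 215.0/365 = 0.589 yr

0.589 years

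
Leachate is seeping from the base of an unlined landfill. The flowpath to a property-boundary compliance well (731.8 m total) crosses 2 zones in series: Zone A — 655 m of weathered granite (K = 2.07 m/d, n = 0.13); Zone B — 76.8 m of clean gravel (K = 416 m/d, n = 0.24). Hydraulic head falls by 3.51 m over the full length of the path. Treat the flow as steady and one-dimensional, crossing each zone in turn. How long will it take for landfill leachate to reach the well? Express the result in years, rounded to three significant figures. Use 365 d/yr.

Continuity: the same q passes through each zone, so ΔH = q·Σ(L_j/K_j) — the zones act as resistances in series.
Σ(L/K) = 655/2.07 + 76.8/416 = 316.4 + 0.1846 = 316.6 d
q = ΔH / Σ(L/K) = 3.51 / 316.6 = 0.01109 m/d (same in every zone)
Zone A: v = q/n = 0.01109/0.13 = 0.08528 m/d → t_A = 655/0.08528 = 7681 d
Zone B: v = q/n = 0.01109/0.24 = 0.04619 m/d → t_B = 76.8/0.04619 = 1663 d
Total t = 7681 + 1663 = 9343 d
   = 9343 / 365 = 25.6 yr

25.6 years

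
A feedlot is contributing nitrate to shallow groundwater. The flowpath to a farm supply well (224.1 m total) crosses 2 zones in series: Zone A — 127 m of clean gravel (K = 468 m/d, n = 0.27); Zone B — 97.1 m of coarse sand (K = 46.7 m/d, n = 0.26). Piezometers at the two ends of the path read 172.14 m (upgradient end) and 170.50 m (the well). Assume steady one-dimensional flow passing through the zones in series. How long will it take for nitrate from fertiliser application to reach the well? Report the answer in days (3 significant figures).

Total head drop ΔH = 172.14 − 170.50 = 1.64 m
Continuity: the same q passes through each zone, so ΔH = q·Σ(L_j/K_j) — the zones act as resistances in series.
Σ(L/K) = 127/468 + 97.1/46.7 = 0.2714 + 2.079 = 2.351 d
q = ΔH / Σ(L/K) = 1.64 / 2.351 = 0.6977 m/d (same in every zone)
Zone A: v = q/n = 0.6977/0.27 = 2.584 m/d → t_A = 127/2.584 = 49.15 d
Zone B: v = q/n = 0.6977/0.26 = 2.683 m/d → t_B = 97.1/2.683 = 36.18 d
Total t = 49.15 + 36.18 = 85.33 d

85.3 days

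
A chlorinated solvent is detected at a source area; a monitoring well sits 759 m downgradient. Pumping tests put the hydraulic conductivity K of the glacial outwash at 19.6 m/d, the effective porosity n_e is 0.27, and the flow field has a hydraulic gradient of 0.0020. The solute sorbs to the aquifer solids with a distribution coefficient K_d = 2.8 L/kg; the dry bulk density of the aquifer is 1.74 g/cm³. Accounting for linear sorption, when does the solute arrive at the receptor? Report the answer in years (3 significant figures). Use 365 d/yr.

273 years

Darcy flux q = K·i = 19.6 × 0.0020 = 0.03920 m/d
Average linear velocity = 0.03920 / 0.27 = 0.1452 m/d
Retardation R = 1 + ρ_b·K_d/n = 1 + 1.74×2.8/0.27 = 19.04
Contaminant velocity v_c = v/R = 0.1452/19.04 = 0.007623 m/d
t = L/v_c = 759/0.007623 = 99560 d
   = 99560/365 = 273 yr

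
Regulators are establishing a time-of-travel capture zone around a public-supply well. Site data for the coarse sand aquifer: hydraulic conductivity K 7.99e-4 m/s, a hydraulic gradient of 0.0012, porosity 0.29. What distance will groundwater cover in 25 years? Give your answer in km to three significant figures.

K = 7.99e-4 m/s × 86400 s/d = 69.03 m/d
Specific discharge q = 69.03 × 0.0012 = 0.08284 m/d
Seepage velocity v = q / n = 0.08284 / 0.29 = 0.2857 m/d
T = 25 yr × 365 = 9125 d
L = v × T = 0.2857 × 9125 = 2607 m
   = 2.61 km

2.61 km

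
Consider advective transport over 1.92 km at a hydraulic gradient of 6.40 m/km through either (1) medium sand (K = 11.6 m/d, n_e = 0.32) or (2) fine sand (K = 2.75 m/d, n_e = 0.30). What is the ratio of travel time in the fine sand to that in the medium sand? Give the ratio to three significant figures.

3.95

Unit 1 (medium sand): v = 11.6×0.0064/0.32 = 0.2320 m/d, t = 1920/0.2320 = 8276 d
Unit 2 (fine sand): v = 2.75×0.0064/0.30 = 0.05867 m/d, t = 1920/0.05867 = 32730 d
t(fine sand) / t(medium sand) = 32730/8276 = 3.95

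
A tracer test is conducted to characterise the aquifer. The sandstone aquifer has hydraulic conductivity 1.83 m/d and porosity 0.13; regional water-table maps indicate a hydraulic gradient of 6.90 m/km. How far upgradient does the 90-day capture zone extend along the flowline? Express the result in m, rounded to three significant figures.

Darcy flux q = K·i = 1.83 × 0.0069 = 0.01263 m/d
Average linear velocity = 0.01263 / 0.13 = 0.09713 m/d
L = v × T = 0.09713 × 90 = 8.742 m

8.74 m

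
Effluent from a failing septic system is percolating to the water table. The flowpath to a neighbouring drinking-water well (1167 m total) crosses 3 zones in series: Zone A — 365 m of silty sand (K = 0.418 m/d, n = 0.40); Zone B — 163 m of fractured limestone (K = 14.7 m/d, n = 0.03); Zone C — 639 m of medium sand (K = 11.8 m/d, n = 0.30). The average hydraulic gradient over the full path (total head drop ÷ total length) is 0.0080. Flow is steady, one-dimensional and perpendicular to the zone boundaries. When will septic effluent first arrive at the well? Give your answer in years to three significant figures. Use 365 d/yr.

94.3 years

Steady 1-D flow in series ⇒ the Darcy flux q is identical in every zone and the zone head losses add (resistances L/K in series).
Σ(L/K) = 365/0.418 + 163/14.7 + 639/11.8 = 873.2 + 11.09 + 54.15 = 938.4 d
K_eq = L_total / Σ(L/K) = 1167 / 938.4 = 1.244 m/d
q = K_eq · i = 1.244 × 0.0080 = 0.009948 m/d (same in every zone)
Zone A: v = q/n = 0.009948/0.40 = 0.02487 m/d → t_A = 365/0.02487 = 14680 d
Zone B: v = q/n = 0.009948/0.03 = 0.3316 m/d → t_B = 163/0.3316 = 491.5 d
Zone C: v = q/n = 0.009948/0.30 = 0.03316 m/d → t_C = 639/0.03316 = 19270 d
Total t = 14680 + 491.5 + 19270 = 34440 d
   = 34440 / 365 = 94.3 yr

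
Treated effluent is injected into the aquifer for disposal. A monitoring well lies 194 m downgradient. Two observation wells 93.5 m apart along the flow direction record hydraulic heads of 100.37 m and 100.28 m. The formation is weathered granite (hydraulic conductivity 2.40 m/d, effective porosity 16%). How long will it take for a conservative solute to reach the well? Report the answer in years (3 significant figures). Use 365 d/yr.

Hydraulic gradient i = (100.37 − 100.28) / 93.5 = 0.09 / 93.5 = 9.626e-4
Specific discharge q = 2.40 × 9.626e-4 = 0.002310 m/d
v = Ki/n = 2.40·9.626e-4/0.16 = 0.01444 m/d
t = L / v = 194 / 0.01444 = 13440 d
   = 13440 / 365 = 36.8 yr

36.8 years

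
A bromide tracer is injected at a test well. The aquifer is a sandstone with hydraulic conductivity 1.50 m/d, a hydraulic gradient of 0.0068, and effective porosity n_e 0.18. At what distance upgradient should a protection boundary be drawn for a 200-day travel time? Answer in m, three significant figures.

11.3 m

Specific discharge q = 1.50 × 0.0068 = 0.01020 m/d
Average linear velocity = 0.01020 / 0.18 = 0.05667 m/d
L = v × T = 0.05667 × 200 = 11.33 m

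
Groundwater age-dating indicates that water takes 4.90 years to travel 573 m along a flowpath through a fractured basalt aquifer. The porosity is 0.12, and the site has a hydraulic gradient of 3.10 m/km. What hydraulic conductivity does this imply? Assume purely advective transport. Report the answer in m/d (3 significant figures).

12.4 m/d

t = 4.90 years = 1789 d
v = L / t = 573 / 1789 = 0.3204 m/d
K = v · n / i = 0.3204 × 0.12 / 0.0031 = 12.4 m/d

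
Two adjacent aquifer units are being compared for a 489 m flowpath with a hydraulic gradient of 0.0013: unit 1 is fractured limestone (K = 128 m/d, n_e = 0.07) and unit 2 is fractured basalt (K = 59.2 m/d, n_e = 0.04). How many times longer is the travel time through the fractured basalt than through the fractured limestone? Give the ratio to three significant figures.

1.24

Unit 1 (fractured limestone): v = 128×0.0013/0.07 = 2.377 m/d, t = 489/2.377 = 205.7 d
Unit 2 (fractured basalt): v = 59.2×0.0013/0.04 = 1.924 m/d, t = 489/1.924 = 254.2 d
t(fractured basalt) / t(fractured limestone) = 254.2/205.7 = 1.24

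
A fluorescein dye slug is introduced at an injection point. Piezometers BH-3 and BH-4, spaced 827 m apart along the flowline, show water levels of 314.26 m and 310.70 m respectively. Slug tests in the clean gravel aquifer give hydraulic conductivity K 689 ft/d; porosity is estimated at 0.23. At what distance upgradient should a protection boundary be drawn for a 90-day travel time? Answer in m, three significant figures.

Hydraulic gradient i = (314.26 − 310.70) / 827 = 3.56 / 827 = 0.004305
K = 689 ft/d × 0.3048 = 210.0 m/d
q = Ki = 210.0 × 0.004305 = 0.9040 m/d
v = Ki/n = 210.0·0.004305/0.23 = 3.931 m/d
L = v × T = 3.931 × 90 = 353.7 m

354 m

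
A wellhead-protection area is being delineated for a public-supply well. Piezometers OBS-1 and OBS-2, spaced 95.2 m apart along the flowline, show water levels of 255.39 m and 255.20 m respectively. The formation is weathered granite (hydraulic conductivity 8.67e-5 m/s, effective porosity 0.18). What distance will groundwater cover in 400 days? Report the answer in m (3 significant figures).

33.2 m

Hydraulic gradient i = (255.39 − 255.20) / 95.2 = 0.19 / 95.2 = 0.001996
K = 8.67e-5 m/s × 86400 s/d = 7.491 m/d
Specific discharge q = 7.491 × 0.001996 = 0.01495 m/d
Average linear velocity = 0.01495 / 0.18 = 0.08306 m/d
L = v × T = 0.08306 × 400 = 33.22 m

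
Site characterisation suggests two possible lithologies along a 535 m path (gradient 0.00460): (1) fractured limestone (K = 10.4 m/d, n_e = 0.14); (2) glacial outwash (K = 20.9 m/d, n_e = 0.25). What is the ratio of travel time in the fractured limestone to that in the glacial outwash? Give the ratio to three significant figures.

Unit 1 (fractured limestone): v = 10.4×0.0046/0.14 = 0.3417 m/d, t = 535/0.3417 = 1566 d
Unit 2 (glacial outwash): v = 20.9×0.0046/0.25 = 0.3846 m/d, t = 535/0.3846 = 1391 d
t(fractured limestone) / t(glacial outwash) = 1566/1391 = 1.13

1.13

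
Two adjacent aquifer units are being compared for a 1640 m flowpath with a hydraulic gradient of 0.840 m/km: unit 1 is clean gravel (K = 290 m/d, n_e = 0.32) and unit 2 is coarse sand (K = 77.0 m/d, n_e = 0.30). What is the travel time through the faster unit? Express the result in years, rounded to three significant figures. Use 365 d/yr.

Unit 1 (clean gravel): v = 290×8.4e-4/0.32 = 0.7613 m/d, t = 1640/0.7613 = 2154 d
Unit 2 (coarse sand): v = 77.0×8.4e-4/0.30 = 0.2156 m/d, t = 1640/0.2156 = 7607 d
Faster: 2154 d / 365 = 5.90 yr

5.90 years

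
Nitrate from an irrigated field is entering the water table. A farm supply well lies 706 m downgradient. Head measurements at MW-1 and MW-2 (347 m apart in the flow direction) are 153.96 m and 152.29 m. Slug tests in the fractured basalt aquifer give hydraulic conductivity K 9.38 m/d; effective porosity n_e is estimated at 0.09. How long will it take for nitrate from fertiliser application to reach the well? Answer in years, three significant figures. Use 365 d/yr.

3.86 years

Hydraulic gradient i = (153.96 − 152.29) / 347 = 1.67 / 347 = 0.004813
Darcy flux q = K·i = 9.38 × 0.004813 = 0.04514 m/d
v_s = q/n_e = 0.04514/0.09 = 0.5016 m/d
t = L / v = 706 / 0.5016 = 1408 d
   = 1408 / 365 = 3.86 yr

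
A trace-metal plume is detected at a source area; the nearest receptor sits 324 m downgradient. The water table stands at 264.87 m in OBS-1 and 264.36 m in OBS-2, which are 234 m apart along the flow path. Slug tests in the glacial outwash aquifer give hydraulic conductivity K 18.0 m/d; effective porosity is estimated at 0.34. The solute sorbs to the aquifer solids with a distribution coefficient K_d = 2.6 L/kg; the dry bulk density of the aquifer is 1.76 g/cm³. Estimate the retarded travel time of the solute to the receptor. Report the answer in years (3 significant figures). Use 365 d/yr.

111 years

Hydraulic gradient i = (264.87 − 264.36) / 234 = 0.51 / 234 = 0.002179
Darcy flux q = K·i = 18.0 × 0.002179 = 0.03923 m/d
v = Ki/n = 18.0·0.002179/0.34 = 0.1154 m/d
Retardation R = 1 + ρ_b·K_d/n = 1 + 1.76×2.6/0.34 = 14.46
Contaminant velocity v_c = v/R = 0.1154/14.46 = 0.007980 m/d
t = L/v_c = 324/0.007980 = 40600 d
   = 40600/365 = 111 yr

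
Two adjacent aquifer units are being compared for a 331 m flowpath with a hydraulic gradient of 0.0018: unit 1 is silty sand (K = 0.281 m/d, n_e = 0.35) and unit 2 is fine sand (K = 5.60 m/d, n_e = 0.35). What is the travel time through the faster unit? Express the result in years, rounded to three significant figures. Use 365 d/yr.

Unit 1 (silty sand): v = 0.281×0.0018/0.35 = 0.001445 m/d, t = 331/0.001445 = 229000 d
Unit 2 (fine sand): v = 5.60×0.0018/0.35 = 0.02880 m/d, t = 331/0.02880 = 11490 d
Faster: 11490 d / 365 = 31.5 yr

31.5 years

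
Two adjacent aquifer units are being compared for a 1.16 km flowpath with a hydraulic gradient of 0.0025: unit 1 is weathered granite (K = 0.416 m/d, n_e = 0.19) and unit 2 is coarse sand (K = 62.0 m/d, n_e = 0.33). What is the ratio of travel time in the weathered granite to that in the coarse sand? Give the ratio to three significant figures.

85.8

Unit 1 (weathered granite): v = 0.416×0.0025/0.19 = 0.005474 m/d, t = 1160/0.005474 = 211900 d
Unit 2 (coarse sand): v = 62.0×0.0025/0.33 = 0.4697 m/d, t = 1160/0.4697 = 2470 d
t(weathered granite) / t(coarse sand) = 211900/2470 = 85.8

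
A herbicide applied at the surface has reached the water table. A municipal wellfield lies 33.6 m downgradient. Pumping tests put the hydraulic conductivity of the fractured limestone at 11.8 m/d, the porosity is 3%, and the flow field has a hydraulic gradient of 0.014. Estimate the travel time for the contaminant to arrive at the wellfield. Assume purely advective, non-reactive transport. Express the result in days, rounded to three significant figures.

6.10 days

Darcy flux q = K·i = 11.8 × 0.014 = 0.1652 m/d
v = Ki/n = 11.8·0.014/0.03 = 5.507 m/d
t = L / v = 33.6 / 5.507 = 6.102 d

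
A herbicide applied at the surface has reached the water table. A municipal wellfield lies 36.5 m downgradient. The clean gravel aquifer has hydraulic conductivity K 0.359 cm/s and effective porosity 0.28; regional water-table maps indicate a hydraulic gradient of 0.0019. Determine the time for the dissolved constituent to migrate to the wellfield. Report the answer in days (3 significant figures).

17.3 days

K = 0.359 cm/s × 864 = 310.2 m/d
q = Ki = 310.2 × 0.0019 = 0.5893 m/d
Seepage velocity v = q / n = 0.5893 / 0.28 = 2.105 m/d
t = L / v = 36.5 / 2.105 = 17.34 d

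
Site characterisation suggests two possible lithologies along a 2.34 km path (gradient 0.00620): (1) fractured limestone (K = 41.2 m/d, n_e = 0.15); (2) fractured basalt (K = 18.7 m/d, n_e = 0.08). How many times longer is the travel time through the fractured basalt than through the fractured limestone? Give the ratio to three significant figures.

Unit 1 (fractured limestone): v = 41.2×0.0062/0.15 = 1.703 m/d, t = 2340/1.703 = 1374 d
Unit 2 (fractured basalt): v = 18.7×0.0062/0.08 = 1.449 m/d, t = 2340/1.449 = 1615 d
t(fractured basalt) / t(fractured limestone) = 1615/1374 = 1.18

1.18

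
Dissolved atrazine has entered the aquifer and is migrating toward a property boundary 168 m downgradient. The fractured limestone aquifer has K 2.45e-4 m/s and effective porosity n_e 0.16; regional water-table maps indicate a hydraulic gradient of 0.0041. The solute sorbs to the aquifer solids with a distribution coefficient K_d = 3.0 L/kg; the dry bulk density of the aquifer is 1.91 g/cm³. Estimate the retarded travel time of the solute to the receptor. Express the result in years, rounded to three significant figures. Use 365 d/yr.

31.2 years

K = 2.45e-4 m/s × 86400 s/d = 21.17 m/d
Specific discharge q = 21.17 × 0.0041 = 0.08679 m/d
Seepage velocity v = q / n = 0.08679 / 0.16 = 0.5424 m/d
Retardation R = 1 + ρ_b·K_d/n = 1 + 1.91×3.0/0.16 = 36.81
Contaminant velocity v_c = v/R = 0.5424/36.81 = 0.01473 m/d
t = L/v_c = 168/0.01473 = 11400 d
   = 11400/365 = 31.2 yr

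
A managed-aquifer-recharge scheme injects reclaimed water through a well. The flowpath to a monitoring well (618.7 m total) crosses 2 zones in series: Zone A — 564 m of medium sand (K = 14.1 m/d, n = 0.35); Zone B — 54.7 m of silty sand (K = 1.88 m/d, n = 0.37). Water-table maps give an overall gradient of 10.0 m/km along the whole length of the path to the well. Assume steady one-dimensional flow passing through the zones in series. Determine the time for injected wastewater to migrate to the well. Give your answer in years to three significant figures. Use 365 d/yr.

6.66 years

For zones in series the flux q is common to all zones; the equivalent conductivity is the harmonic (thickness-weighted) mean, K_eq = L_total / Σ(L_j/K_j).
Σ(L/K) = 564/14.1 + 54.7/1.88 = 40.00 + 29.10 = 69.10 d
K_eq = L_total / Σ(L/K) = 618.7 / 69.10 = 8.954 m/d
q = K_eq · i = 8.954 × 0.010 = 0.08954 m/d (same in every zone)
Zone A: v = q/n = 0.08954/0.35 = 0.2558 m/d → t_A = 564/0.2558 = 2205 d
Zone B: v = q/n = 0.08954/0.37 = 0.2420 m/d → t_B = 54.7/0.2420 = 226.0 d
Total t = 2205 + 226.0 = 2431 d
   = 2431 / 365 = 6.66 yr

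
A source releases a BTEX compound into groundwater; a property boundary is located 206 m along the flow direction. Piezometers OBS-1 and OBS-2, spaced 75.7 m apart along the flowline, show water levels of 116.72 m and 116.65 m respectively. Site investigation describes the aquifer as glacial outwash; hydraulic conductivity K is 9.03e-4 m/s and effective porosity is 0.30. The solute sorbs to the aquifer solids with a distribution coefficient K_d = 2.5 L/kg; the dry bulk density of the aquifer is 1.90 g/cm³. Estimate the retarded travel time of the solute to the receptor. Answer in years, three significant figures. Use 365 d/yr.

Hydraulic gradient i = (116.72 − 116.65) / 75.7 = 0.07 / 75.7 = 9.247e-4
K = 9.03e-4 m/s × 86400 s/d = 78.02 m/d
Specific discharge q = 78.02 × 9.247e-4 = 0.07214 m/d
Average linear velocity = 0.07214 / 0.30 = 0.2405 m/d
Retardation R = 1 + ρ_b·K_d/n = 1 + 1.90×2.5/0.30 = 16.83
Contaminant velocity v_c = v/R = 0.2405/16.83 = 0.01429 m/d
t = L/v_c = 206/0.01429 = 14420 d
   = 14420/365 = 39.5 yr

39.5 years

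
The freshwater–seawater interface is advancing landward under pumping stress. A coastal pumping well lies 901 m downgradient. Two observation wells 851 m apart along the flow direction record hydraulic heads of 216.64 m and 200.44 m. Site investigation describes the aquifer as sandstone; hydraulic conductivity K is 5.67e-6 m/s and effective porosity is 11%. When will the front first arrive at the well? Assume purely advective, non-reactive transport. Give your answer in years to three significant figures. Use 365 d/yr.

29.1 years

Hydraulic gradient i = (216.64 − 200.44) / 851 = 16.20 / 851 = 0.01904
K = 5.67e-6 m/s × 86400 s/d = 0.4899 m/d
Darcy flux q = K·i = 0.4899 × 0.01904 = 0.009326 m/d
v = Ki/n = 0.4899·0.01904/0.11 = 0.08478 m/d
t = L / v = 901 / 0.08478 = 10630 d
   = 10630 / 365 = 29.1 yr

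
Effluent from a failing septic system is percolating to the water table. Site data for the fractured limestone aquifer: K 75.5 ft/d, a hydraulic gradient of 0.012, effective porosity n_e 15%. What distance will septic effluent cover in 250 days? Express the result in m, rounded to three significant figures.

K = 75.5 ft/d × 0.3048 = 23.01 m/d
q = Ki = 23.01 × 0.012 = 0.2761 m/d
Average linear velocity = 0.2761 / 0.15 = 1.841 m/d
L = v × T = 1.841 × 250 = 460.2 m

460 m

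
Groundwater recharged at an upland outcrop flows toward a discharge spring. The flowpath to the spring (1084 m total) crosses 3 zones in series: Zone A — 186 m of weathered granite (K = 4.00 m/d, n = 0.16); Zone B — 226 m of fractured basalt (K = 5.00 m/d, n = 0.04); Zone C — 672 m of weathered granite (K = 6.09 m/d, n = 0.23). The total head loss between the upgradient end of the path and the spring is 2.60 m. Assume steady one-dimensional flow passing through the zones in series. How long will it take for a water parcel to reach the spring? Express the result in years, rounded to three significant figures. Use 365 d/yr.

Continuity: the same q passes through each zone, so ΔH = q·Σ(L_j/K_j) — the zones act as resistances in series.
Σ(L/K) = 186/4.00 + 226/5.00 + 672/6.09 = 46.50 + 45.20 + 110.3 = 202.0 d
q = ΔH / Σ(L/K) = 2.60 / 202.0 = 0.01287 m/d (same in every zone)
Zone A: v = q/n = 0.01287/0.16 = 0.08043 m/d → t_A = 186/0.08043 = 2313 d
Zone B: v = q/n = 0.01287/0.04 = 0.3217 m/d → t_B = 226/0.3217 = 702.5 d
Zone C: v = q/n = 0.01287/0.23 = 0.05595 m/d → t_C = 672/0.05595 = 12010 d
Total t = 2313 + 702.5 + 12010 = 15030 d
   = 15030 / 365 = 41.2 yr

41.2 years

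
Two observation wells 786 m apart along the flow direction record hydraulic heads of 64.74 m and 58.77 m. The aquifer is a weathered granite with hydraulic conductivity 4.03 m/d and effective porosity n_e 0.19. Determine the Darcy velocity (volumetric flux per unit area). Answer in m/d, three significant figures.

Hydraulic gradient i = (64.74 − 58.77) / 786 = 5.97 / 786 = 0.007595
Darcy flux q = K·i = 4.03 × 0.007595 = 0.03061 m/d

0.0306 m/d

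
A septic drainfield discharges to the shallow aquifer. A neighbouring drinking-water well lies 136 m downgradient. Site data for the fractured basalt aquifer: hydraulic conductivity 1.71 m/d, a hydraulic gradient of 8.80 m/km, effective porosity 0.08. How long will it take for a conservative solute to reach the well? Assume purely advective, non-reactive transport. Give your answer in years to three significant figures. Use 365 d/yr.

q = Ki = 1.71 × 0.0088 = 0.01505 m/d
v = Ki/n = 1.71·0.0088/0.08 = 0.1881 m/d
t = L / v = 136 / 0.1881 = 723.0 d
   = 723.0 / 365 = 1.98 yr

1.98 years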